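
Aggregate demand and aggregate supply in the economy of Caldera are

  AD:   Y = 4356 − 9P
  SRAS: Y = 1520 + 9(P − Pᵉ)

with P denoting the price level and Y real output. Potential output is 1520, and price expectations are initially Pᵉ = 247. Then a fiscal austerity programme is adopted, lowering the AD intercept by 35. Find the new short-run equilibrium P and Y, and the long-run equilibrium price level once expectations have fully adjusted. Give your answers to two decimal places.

Short run: P = 279.11, Y = 1809.00. Long run: P = 311.22.

AD shifts left: new AD is Y = 4321 − 9P. With Pᵉ = 247, SRAS is Y = 9P − 703.
Short run: 4321 − 9P = 9P − 703 gives 5024 = 18P, so P = 279.11 and Y = 4321 − 9P = 1809.00.
Y = 1809.00 is above potential 1520; expectations adjust and SRAS shifts left until Y = 1520.
Long run: on the new AD curve, 1520 = 4321 − 9P gives P = 311.22.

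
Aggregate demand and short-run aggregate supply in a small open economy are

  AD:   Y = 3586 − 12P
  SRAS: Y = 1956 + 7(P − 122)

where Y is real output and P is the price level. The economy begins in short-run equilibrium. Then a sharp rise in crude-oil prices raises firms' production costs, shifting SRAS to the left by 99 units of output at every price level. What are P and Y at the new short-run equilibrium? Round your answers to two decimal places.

This is a negative supply shock: SRAS shifts left.
New SRAS: Y = 1003 + 7P.
Set AD = SRAS: 3586 − 12P = 1003 + 7P, so 2583 = 19P and P = 135.95.
Substituting into AD, Y = 1954.63.

P = 135.95, Y = 1954.63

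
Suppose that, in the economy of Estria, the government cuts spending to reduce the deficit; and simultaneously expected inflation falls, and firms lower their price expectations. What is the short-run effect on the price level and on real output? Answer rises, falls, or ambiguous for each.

Price level: falls; output: ambiguous

The first event is a negative demand shock: AD shifts left, which by itself pushes P down and Y down.
The second is a favourable supply shock: SRAS shifts right, which by itself pushes P down and Y up.
Both shocks push P down, so P falls. The two shocks push Y in opposite directions, so the effect on Y is ambiguous.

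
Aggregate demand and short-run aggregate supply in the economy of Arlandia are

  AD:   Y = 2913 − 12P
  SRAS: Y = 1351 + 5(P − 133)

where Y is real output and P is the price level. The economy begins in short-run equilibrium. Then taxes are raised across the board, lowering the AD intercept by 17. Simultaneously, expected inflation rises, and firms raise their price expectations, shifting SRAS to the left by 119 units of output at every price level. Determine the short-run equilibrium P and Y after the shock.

P = 137, Y = 1252

After both shocks: AD is Y = 2896 − 12P and SRAS is Y = 567 + 5P.
Setting them equal: 2329 = 17P, so P = 137.
Y = 2896 − 12·137 = 1252.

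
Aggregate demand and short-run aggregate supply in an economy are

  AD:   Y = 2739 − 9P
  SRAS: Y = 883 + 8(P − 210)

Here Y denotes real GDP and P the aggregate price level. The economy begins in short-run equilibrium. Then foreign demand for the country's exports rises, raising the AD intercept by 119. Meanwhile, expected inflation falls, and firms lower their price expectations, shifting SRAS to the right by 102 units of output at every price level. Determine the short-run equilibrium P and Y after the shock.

After both shocks: AD is Y = 2858 − 9P and SRAS is Y = 8P − 695.
Setting them equal: 3553 = 17P, so P = 209.
Y = 2858 − 9·209 = 977.

P = 209, Y = 977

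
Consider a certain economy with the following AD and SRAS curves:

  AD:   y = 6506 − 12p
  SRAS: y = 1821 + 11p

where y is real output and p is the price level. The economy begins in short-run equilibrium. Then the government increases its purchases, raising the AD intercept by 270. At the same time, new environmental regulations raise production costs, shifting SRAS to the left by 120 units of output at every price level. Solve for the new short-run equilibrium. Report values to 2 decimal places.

After both shocks: AD is y = 6776 − 12p and SRAS is y = 1701 + 11p.
Setting them equal: 5075 = 23p, so p = 220.65.
Substituting into AD, y = 4128.17.

p = 220.65, y = 4128.17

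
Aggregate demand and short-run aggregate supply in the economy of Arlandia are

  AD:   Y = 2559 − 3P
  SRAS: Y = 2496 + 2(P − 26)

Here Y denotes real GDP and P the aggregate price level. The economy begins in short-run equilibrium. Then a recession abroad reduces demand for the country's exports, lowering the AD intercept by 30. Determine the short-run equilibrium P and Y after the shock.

P = 17, Y = 2478

This is a negative demand shock: AD shifts left.
New AD: Y = 2529 − 3P.
SRAS can be written Y = 2444 + 2P.
Set AD = SRAS: 2529 − 3P = 2444 + 2P, so 85 = 5P and P = 17.
Y = 2529 − 3·17 = 2478.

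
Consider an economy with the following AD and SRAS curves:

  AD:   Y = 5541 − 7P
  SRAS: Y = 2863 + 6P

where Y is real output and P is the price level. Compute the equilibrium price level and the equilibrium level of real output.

P = 206, Y = 4099

Set AD = SRAS: 5541 − 7P = 2863 + 6P, so 2678 = 13P and P = 206.
Then Y = 5541 − 7·206 = 4099.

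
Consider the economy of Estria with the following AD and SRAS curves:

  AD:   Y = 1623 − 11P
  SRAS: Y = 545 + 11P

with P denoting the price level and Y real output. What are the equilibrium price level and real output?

P = 49, Y = 1084

Set AD = SRAS: 1623 − 11P = 545 + 11P, so 1078 = 22P and P = 49.
Then Y = 1623 − 11·49 = 1084.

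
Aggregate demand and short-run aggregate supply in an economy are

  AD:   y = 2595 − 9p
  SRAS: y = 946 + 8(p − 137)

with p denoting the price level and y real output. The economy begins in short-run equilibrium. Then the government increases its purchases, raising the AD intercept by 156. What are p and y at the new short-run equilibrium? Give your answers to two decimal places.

This is a positive demand shock: AD shifts right.
New AD: y = 2751 − 9p.
SRAS can be written y = 8p − 150.
Set AD = SRAS: 2751 − 9p = 8p − 150, so 2901 = 17p and p = 170.65.
Substituting into AD, y = 1215.18.

p = 170.65, y = 1215.18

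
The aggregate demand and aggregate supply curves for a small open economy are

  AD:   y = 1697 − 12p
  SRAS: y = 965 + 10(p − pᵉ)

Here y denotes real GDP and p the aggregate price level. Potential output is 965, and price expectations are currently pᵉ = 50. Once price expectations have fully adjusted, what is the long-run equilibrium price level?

Short run: with pᵉ = 50, SRAS is y = 465 + 10p. Setting AD = SRAS gives 1232 = 22p, so p = 56 and y = 1697 − 12·56 = 1025.
Output 1025 is above potential 965, so over time expected prices rise and SRAS shifts left until y returns to 965.
Long run: y = 965 on the AD curve gives 965 = 1697 − 12p, so p = 61.

Long-run p = 61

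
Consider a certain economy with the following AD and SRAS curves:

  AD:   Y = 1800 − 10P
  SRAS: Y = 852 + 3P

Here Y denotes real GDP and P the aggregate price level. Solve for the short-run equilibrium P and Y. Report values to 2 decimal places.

Set AD = SRAS: 1800 − 10P = 852 + 3P, so 948 = 13P and P = 72.92.
Substituting into AD, Y = 1800 − 10P = 1070.77.

P = 72.92, Y = 1070.77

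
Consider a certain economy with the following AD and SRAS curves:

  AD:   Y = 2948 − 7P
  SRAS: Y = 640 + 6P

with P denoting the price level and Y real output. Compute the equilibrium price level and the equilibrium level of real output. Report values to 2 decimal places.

P = 177.54, Y = 1705.23

Set AD = SRAS: 2948 − 7P = 640 + 6P, so 2308 = 13P and P = 177.54.
Substituting into AD, Y = 2948 − 7P = 1705.23.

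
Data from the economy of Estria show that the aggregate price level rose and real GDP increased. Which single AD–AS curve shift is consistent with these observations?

AD shifted right

P rose and Y rose. An AD shift moves P and Y in the same direction; an SRAS shift moves them in opposite directions.
Here P and Y moved in the same direction, so the AD curve shifted.
Since Y rose, AD shifted right.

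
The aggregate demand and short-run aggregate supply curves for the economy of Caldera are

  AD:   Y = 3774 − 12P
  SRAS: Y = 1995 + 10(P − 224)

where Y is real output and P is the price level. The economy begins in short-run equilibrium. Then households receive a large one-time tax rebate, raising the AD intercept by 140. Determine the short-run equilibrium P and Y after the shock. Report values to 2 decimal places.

This is a positive demand shock: AD shifts right.
New AD: Y = 3914 − 12P.
SRAS can be written Y = 10P − 245.
Set AD = SRAS: 3914 − 12P = 10P − 245, so 4159 = 22P and P = 189.05.
Substituting into AD, Y = 1645.45.

P = 189.05, Y = 1645.45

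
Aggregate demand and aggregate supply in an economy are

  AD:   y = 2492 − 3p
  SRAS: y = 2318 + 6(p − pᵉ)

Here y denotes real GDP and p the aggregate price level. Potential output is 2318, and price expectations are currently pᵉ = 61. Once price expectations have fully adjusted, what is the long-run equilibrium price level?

Long-run p = 58

Short run: with pᵉ = 61, SRAS is y = 1952 + 6p. Setting AD = SRAS gives 540 = 9p, so p = 60 and y = 2492 − 3·60 = 2312.
Output 2312 is below potential 2318, so over time expected prices fall and SRAS shifts right until y returns to 2318.
Long run: y = 2318 on the AD curve gives 2318 = 2492 − 3p, so p = 58.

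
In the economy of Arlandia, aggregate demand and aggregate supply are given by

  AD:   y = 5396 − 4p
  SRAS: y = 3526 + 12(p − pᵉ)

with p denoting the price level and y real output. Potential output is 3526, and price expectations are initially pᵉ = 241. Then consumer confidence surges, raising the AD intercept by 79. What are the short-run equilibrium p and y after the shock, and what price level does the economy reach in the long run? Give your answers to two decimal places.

Short run: p = 302.56, y = 4264.75. Long run: p = 487.25.

AD shifts right: new AD is y = 5475 − 4p. With pᵉ = 241, SRAS is y = 634 + 12p.
Short run: 5475 − 4p = 634 + 12p gives 4841 = 16p, so p = 302.56 and y = 5475 − 4p = 4264.75.
y = 4264.75 is above potential 3526; expectations adjust and SRAS shifts left until y = 3526.
Long run: on the new AD curve, 3526 = 5475 − 4p gives p = 487.25.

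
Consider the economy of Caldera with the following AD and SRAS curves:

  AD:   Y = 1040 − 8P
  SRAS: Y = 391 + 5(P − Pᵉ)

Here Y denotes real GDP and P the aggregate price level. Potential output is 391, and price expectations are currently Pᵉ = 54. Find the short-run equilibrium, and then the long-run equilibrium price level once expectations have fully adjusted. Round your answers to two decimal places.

Short run: P = 70.69, Y = 474.46. Long run: P = 81.13.

Short run: with Pᵉ = 54, SRAS is Y = 121 + 5P. Setting AD = SRAS gives 919 = 13P, so P = 70.69 and Y = 1040 − 8P = 474.46.
Output 474.46 is above potential 391, so over time expected prices rise and SRAS shifts left until Y returns to 391.
Long run: Y = 391 on the AD curve gives 391 = 1040 − 8P, so P = 81.13.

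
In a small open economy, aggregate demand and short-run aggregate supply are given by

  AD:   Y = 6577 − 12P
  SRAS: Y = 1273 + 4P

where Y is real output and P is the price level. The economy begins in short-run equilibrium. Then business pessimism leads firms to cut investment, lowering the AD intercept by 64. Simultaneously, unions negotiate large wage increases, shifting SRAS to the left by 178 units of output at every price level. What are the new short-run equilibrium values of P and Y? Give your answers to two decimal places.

After both shocks: AD is Y = 6513 − 12P and SRAS is Y = 1095 + 4P.
Setting them equal: 5418 = 16P, so P = 338.63.
Substituting into AD, Y = 2449.50.

P = 338.63, Y = 2449.50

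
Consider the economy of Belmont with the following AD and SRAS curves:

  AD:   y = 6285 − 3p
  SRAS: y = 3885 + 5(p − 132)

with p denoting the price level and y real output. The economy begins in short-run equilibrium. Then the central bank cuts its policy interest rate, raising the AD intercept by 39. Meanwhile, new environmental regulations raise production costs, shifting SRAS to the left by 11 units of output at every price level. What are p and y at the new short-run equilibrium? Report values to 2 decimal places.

p = 388.75, y = 5157.75

After both shocks: AD is y = 6324 − 3p and SRAS is y = 3214 + 5p.
Setting them equal: 3110 = 8p, so p = 388.75.
Substituting into AD, y = 5157.75.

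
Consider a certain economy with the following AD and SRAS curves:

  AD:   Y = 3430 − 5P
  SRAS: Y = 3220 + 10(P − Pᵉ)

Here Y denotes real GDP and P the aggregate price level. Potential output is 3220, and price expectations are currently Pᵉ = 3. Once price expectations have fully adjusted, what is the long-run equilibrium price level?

Short run: with Pᵉ = 3, SRAS is Y = 3190 + 10P. Setting AD = SRAS gives 240 = 15P, so P = 16 and Y = 3430 − 5·16 = 3350.
Output 3350 is above potential 3220, so over time expected prices rise and SRAS shifts left until Y returns to 3220.
Long run: Y = 3220 on the AD curve gives 3220 = 3430 − 5P, so P = 42.

Long-run P = 42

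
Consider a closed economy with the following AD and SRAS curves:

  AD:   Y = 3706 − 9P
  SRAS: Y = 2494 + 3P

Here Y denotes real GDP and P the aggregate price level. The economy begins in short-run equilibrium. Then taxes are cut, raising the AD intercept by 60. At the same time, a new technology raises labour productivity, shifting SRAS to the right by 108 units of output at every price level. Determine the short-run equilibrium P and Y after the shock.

P = 97, Y = 2893

After both shocks: AD is Y = 3766 − 9P and SRAS is Y = 2602 + 3P.
Setting them equal: 1164 = 12P, so P = 97.
Y = 3766 − 9·97 = 2893.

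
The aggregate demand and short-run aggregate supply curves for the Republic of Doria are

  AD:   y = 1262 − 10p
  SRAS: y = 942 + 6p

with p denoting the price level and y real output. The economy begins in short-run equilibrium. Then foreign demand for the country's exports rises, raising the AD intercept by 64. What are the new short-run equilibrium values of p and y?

This is a positive demand shock: AD shifts right.
New AD: y = 1326 − 10p.
Set AD = SRAS: 1326 − 10p = 942 + 6p, so 384 = 16p and p = 24.
y = 1326 − 10·24 = 1086.

p = 24, y = 1086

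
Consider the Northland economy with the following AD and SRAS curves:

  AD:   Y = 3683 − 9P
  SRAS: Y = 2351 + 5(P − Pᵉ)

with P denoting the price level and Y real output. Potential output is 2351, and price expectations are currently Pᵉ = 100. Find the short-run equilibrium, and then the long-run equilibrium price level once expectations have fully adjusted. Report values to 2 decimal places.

Short run: with Pᵉ = 100, SRAS is Y = 1851 + 5P. Setting AD = SRAS gives 1832 = 14P, so P = 130.86 and Y = 3683 − 9P = 2505.29.
Output 2505.29 is above potential 2351, so over time expected prices rise and SRAS shifts left until Y returns to 2351.
Long run: Y = 2351 on the AD curve gives 2351 = 3683 − 9P, so P = 148.00.

Short run: P = 130.86, Y = 2505.29. Long run: P = 148.00.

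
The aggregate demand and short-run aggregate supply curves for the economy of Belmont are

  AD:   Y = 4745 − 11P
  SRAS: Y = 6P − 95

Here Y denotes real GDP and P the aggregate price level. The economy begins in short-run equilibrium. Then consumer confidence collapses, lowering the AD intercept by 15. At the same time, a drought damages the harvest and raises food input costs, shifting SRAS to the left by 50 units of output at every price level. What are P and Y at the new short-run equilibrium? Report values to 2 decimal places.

After both shocks: AD is Y = 4730 − 11P and SRAS is Y = 6P − 145.
Setting them equal: 4875 = 17P, so P = 286.76.
Substituting into AD, Y = 1575.59.

P = 286.76, Y = 1575.59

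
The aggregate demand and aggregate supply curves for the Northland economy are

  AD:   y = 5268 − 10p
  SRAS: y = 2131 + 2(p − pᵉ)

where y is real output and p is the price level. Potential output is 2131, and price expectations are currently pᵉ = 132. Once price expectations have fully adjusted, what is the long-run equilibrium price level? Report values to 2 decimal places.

Long-run p = 313.70

Short run: with pᵉ = 132, SRAS is y = 1867 + 2p. Setting AD = SRAS gives 3401 = 12p, so p = 283.42 and y = 5268 − 10p = 2433.83.
Output 2433.83 is above potential 2131, so over time expected prices rise and SRAS shifts left until y returns to 2131.
Long run: y = 2131 on the AD curve gives 2131 = 5268 − 10p, so p = 313.70.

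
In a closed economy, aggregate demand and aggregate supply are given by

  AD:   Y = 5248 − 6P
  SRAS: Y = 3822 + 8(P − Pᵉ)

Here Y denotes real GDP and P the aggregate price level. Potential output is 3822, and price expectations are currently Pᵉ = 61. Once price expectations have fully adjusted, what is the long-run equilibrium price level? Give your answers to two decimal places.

Long-run P = 237.67

Short run: with Pᵉ = 61, SRAS is Y = 3334 + 8P. Setting AD = SRAS gives 1914 = 14P, so P = 136.71 and Y = 5248 − 6P = 4427.71.
Output 4427.71 is above potential 3822, so over time expected prices rise and SRAS shifts left until Y returns to 3822.
Long run: Y = 3822 on the AD curve gives 3822 = 5248 − 6P, so P = 237.67.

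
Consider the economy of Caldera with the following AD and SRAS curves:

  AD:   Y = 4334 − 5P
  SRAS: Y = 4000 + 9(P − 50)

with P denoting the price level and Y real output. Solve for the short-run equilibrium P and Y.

Write SRAS as Y = 4000 + 9P − 450 = 3550 + 9P.
Set AD = SRAS: 4334 − 5P = 3550 + 9P, so 784 = 14P and P = 56.
Then Y = 4334 − 5·56 = 4054.

P = 56, Y = 4054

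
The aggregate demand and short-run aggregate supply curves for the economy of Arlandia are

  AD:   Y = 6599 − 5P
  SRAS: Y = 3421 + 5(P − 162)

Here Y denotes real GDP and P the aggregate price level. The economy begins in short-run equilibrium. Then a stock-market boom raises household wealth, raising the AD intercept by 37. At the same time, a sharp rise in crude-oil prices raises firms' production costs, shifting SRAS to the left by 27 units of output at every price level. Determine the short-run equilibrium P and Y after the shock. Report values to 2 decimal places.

After both shocks: AD is Y = 6636 − 5P and SRAS is Y = 2584 + 5P.
Setting them equal: 4052 = 10P, so P = 405.20.
Substituting into AD, Y = 4610.00.

P = 405.20, Y = 4610.00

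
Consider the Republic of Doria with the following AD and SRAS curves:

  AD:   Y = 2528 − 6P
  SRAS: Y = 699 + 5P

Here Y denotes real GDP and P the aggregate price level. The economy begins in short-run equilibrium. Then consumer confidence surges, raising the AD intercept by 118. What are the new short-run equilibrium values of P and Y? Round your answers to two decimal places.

P = 177.00, Y = 1584.00

This is a positive demand shock: AD shifts right.
New AD: Y = 2646 − 6P.
Set AD = SRAS: 2646 − 6P = 699 + 5P, so 1947 = 11P and P = 177.00.
Substituting into AD, Y = 1584.00.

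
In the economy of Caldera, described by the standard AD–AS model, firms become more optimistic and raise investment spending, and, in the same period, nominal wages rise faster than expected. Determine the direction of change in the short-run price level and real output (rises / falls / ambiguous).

The first event is a positive demand shock: AD shifts right, which by itself pushes P up and Y up.
The second is an adverse supply shock: SRAS shifts left, which by itself pushes P up and Y down.
Both shocks push P up, so P rises. The two shocks push Y in opposite directions, so the effect on Y is ambiguous.

Price level: rises; output: ambiguous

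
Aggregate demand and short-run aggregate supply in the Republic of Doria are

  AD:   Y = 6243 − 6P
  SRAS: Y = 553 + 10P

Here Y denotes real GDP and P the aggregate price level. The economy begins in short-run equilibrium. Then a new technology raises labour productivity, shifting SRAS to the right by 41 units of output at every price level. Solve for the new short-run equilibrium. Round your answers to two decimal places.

This is a positive supply shock: SRAS shifts right.
New SRAS: Y = 594 + 10P.
Set AD = SRAS: 6243 − 6P = 594 + 10P, so 5649 = 16P and P = 353.06.
Substituting into AD, Y = 4124.63.

P = 353.06, Y = 4124.63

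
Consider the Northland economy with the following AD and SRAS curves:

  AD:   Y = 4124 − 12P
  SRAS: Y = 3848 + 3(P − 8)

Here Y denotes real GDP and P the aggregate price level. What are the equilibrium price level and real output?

Write SRAS as Y = 3848 + 3P − 24 = 3824 + 3P.
Set AD = SRAS: 4124 − 12P = 3824 + 3P, so 300 = 15P and P = 20.
Then Y = 4124 − 12·20 = 3884.

P = 20, Y = 3884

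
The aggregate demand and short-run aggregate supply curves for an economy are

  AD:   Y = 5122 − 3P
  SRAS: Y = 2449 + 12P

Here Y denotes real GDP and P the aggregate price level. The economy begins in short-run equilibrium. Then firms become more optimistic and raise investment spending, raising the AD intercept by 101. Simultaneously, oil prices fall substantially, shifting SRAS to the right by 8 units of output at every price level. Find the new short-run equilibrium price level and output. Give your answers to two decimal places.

P = 184.40, Y = 4669.80

After both shocks: AD is Y = 5223 − 3P and SRAS is Y = 2457 + 12P.
Setting them equal: 2766 = 15P, so P = 184.40.
Substituting into AD, Y = 4669.80.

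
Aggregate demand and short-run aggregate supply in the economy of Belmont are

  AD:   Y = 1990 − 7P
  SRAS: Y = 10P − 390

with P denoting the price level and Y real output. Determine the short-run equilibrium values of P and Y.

Set AD = SRAS: 1990 − 7P = 10P − 390, so 2380 = 17P and P = 140.
Then Y = 1990 − 7·140 = 1010.

P = 140, Y = 1010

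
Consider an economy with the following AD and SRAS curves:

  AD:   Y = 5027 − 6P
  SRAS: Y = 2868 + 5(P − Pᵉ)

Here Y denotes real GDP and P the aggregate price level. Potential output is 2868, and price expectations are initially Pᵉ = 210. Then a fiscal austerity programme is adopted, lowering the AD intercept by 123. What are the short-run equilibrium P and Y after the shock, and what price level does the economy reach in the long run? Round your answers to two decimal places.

Short run: P = 280.55, Y = 3220.73. Long run: P = 339.33.

AD shifts left: new AD is Y = 4904 − 6P. With Pᵉ = 210, SRAS is Y = 1818 + 5P.
Short run: 4904 − 6P = 1818 + 5P gives 3086 = 11P, so P = 280.55 and Y = 4904 − 6P = 3220.73.
Y = 3220.73 is above potential 2868; expectations adjust and SRAS shifts left until Y = 2868.
Long run: on the new AD curve, 2868 = 4904 − 6P gives P = 339.33.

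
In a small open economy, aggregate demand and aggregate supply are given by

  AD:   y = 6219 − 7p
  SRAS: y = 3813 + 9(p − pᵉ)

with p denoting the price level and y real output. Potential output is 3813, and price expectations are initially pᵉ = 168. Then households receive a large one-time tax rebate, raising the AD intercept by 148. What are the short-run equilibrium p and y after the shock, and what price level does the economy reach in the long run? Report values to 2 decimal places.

Short run: p = 254.13, y = 4588.13. Long run: p = 364.86.

AD shifts right: new AD is y = 6367 − 7p. With pᵉ = 168, SRAS is y = 2301 + 9p.
Short run: 6367 − 7p = 2301 + 9p gives 4066 = 16p, so p = 254.13 and y = 6367 − 7p = 4588.13.
y = 4588.13 is above potential 3813; expectations adjust and SRAS shifts left until y = 3813.
Long run: on the new AD curve, 3813 = 6367 − 7p gives p = 364.86.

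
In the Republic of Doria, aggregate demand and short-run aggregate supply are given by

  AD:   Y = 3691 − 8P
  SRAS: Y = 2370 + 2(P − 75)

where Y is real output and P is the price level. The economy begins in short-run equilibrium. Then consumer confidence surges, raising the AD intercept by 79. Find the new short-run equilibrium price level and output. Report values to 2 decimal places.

This is a positive demand shock: AD shifts right.
New AD: Y = 3770 − 8P.
SRAS can be written Y = 2220 + 2P.
Set AD = SRAS: 3770 − 8P = 2220 + 2P, so 1550 = 10P and P = 155.00.
Substituting into AD, Y = 2530.00.

P = 155.00, Y = 2530.00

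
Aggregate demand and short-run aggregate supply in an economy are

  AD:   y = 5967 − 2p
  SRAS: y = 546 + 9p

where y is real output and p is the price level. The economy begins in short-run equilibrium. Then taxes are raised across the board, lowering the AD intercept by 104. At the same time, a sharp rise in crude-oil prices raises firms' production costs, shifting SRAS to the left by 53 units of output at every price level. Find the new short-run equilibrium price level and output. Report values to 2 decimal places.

After both shocks: AD is y = 5863 − 2p and SRAS is y = 493 + 9p.
Setting them equal: 5370 = 11p, so p = 488.18.
Substituting into AD, y = 4886.64.

p = 488.18, y = 4886.64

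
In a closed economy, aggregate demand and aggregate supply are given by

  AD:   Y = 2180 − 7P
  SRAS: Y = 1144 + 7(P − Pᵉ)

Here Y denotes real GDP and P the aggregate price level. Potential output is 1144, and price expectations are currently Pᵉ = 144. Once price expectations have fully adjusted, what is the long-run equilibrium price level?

Short run: with Pᵉ = 144, SRAS is Y = 136 + 7P. Setting AD = SRAS gives 2044 = 14P, so P = 146 and Y = 2180 − 7·146 = 1158.
Output 1158 is above potential 1144, so over time expected prices rise and SRAS shifts left until Y returns to 1144.
Long run: Y = 1144 on the AD curve gives 1144 = 2180 − 7P, so P = 148.

Long-run P = 148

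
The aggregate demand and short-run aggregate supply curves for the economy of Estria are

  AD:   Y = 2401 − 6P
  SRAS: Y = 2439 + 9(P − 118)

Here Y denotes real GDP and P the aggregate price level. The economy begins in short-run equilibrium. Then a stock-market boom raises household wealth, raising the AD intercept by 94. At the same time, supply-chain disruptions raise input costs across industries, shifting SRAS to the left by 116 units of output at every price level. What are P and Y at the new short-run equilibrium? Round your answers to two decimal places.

After both shocks: AD is Y = 2495 − 6P and SRAS is Y = 1261 + 9P.
Setting them equal: 1234 = 15P, so P = 82.27.
Substituting into AD, Y = 2001.40.

P = 82.27, Y = 2001.40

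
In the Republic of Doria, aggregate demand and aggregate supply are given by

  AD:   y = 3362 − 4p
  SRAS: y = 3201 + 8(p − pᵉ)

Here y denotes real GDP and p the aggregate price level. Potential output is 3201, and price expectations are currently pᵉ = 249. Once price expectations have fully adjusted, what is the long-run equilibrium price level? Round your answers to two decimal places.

Short run: with pᵉ = 249, SRAS is y = 1209 + 8p. Setting AD = SRAS gives 2153 = 12p, so p = 179.42 and y = 3362 − 4p = 2644.33.
Output 2644.33 is below potential 3201, so over time expected prices fall and SRAS shifts right until y returns to 3201.
Long run: y = 3201 on the AD curve gives 3201 = 3362 − 4p, so p = 40.25.

Long-run p = 40.25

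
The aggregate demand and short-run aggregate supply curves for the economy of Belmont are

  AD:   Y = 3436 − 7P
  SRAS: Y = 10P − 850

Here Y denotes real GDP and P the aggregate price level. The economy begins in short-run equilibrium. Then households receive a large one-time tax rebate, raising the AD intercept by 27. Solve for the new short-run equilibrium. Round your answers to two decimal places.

This is a positive demand shock: AD shifts right.
New AD: Y = 3463 − 7P.
Set AD = SRAS: 3463 − 7P = 10P − 850, so 4313 = 17P and P = 253.71.
Substituting into AD, Y = 1687.06.

P = 253.71, Y = 1687.06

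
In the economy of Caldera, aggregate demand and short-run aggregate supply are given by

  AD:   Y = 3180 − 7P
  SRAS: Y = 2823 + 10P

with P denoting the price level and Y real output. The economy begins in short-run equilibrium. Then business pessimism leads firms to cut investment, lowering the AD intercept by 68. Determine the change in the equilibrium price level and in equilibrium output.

This is a negative demand shock: AD shifts left.
New AD: Y = 3112 − 7P.
Set AD = SRAS: 3112 − 7P = 2823 + 10P, so 289 = 17P and P = 17.
Y = 3112 − 7·17 = 2993.
Initially P = 21, Y = 3033, so ΔP = -4 and ΔY = -40.

ΔP = -4, ΔY = -40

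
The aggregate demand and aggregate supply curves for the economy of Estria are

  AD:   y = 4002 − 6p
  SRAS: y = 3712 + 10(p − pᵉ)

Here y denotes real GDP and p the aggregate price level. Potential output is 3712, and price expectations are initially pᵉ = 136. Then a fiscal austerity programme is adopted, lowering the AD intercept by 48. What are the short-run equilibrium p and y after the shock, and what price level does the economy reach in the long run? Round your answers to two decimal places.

AD shifts left: new AD is y = 3954 − 6p. With pᵉ = 136, SRAS is y = 2352 + 10p.
Short run: 3954 − 6p = 2352 + 10p gives 1602 = 16p, so p = 100.13 and y = 3954 − 6p = 3353.25.
y = 3353.25 is below potential 3712; expectations adjust and SRAS shifts right until y = 3712.
Long run: on the new AD curve, 3712 = 3954 − 6p gives p = 40.33.

Short run: p = 100.13, y = 3353.25. Long run: p = 40.33.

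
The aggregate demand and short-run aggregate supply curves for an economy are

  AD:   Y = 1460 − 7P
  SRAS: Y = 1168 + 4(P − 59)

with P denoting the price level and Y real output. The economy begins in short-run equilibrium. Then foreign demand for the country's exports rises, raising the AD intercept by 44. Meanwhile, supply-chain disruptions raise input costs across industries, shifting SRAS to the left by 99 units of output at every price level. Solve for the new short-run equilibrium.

P = 61, Y = 1077

After both shocks: AD is Y = 1504 − 7P and SRAS is Y = 833 + 4P.
Setting them equal: 671 = 11P, so P = 61.
Y = 1504 − 7·61 = 1077.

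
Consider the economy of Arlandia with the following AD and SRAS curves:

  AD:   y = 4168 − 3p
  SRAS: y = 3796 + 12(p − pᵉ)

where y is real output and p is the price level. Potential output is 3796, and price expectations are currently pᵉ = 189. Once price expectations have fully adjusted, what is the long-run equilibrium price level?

Short run: with pᵉ = 189, SRAS is y = 1528 + 12p. Setting AD = SRAS gives 2640 = 15p, so p = 176 and y = 4168 − 3·176 = 3640.
Output 3640 is below potential 3796, so over time expected prices fall and SRAS shifts right until y returns to 3796.
Long run: y = 3796 on the AD curve gives 3796 = 4168 − 3p, so p = 124.

Long-run p = 124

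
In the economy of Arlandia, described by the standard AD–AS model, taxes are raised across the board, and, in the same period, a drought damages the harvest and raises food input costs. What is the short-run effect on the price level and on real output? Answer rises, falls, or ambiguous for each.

The first event is a negative demand shock: AD shifts left, which by itself pushes P down and Y down.
The second is an adverse supply shock: SRAS shifts left, which by itself pushes P up and Y down.
The two shocks push P in opposite directions, so the effect on P is ambiguous. Both shocks push Y down, so Y falls.

Price level: ambiguous; output: falls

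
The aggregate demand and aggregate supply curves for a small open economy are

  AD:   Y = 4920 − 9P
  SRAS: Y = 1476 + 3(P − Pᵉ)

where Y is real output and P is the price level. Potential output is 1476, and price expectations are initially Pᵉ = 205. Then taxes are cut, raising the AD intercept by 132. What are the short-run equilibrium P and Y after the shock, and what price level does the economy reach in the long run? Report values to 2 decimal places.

Short run: P = 349.25, Y = 1908.75. Long run: P = 397.33.

AD shifts right: new AD is Y = 5052 − 9P. With Pᵉ = 205, SRAS is Y = 861 + 3P.
Short run: 5052 − 9P = 861 + 3P gives 4191 = 12P, so P = 349.25 and Y = 5052 − 9P = 1908.75.
Y = 1908.75 is above potential 1476; expectations adjust and SRAS shifts left until Y = 1476.
Long run: on the new AD curve, 1476 = 5052 − 9P gives P = 397.33.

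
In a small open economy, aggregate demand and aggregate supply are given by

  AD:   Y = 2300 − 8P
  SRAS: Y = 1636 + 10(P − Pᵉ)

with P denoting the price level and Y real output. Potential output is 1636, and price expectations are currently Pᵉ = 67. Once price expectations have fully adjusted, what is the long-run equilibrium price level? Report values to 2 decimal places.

Short run: with Pᵉ = 67, SRAS is Y = 966 + 10P. Setting AD = SRAS gives 1334 = 18P, so P = 74.11 and Y = 2300 − 8P = 1707.11.
Output 1707.11 is above potential 1636, so over time expected prices rise and SRAS shifts left until Y returns to 1636.
Long run: Y = 1636 on the AD curve gives 1636 = 2300 − 8P, so P = 83.00.

Long-run P = 83.00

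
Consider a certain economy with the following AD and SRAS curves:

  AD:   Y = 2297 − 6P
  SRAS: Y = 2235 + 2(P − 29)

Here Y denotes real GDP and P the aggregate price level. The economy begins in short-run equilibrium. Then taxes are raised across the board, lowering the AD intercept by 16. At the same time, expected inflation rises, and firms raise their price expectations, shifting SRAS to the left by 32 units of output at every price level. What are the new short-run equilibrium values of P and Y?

After both shocks: AD is Y = 2281 − 6P and SRAS is Y = 2145 + 2P.
Setting them equal: 136 = 8P, so P = 17.
Y = 2281 − 6·17 = 2179.

P = 17, Y = 2179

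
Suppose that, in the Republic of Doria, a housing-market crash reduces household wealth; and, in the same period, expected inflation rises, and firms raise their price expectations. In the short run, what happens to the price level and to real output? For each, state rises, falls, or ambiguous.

Price level: ambiguous; output: falls

The first event is a negative demand shock: AD shifts left, which by itself pushes P down and Y down.
The second is an adverse supply shock: SRAS shifts left, which by itself pushes P up and Y down.
The two shocks push P in opposite directions, so the effect on P is ambiguous. Both shocks push Y down, so Y falls.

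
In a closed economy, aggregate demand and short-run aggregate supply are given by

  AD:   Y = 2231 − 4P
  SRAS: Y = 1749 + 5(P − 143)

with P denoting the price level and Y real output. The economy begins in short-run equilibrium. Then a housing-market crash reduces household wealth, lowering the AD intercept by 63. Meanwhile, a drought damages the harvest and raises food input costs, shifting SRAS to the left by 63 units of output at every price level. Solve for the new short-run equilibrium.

P = 133, Y = 1636

After both shocks: AD is Y = 2168 − 4P and SRAS is Y = 971 + 5P.
Setting them equal: 1197 = 9P, so P = 133.
Y = 2168 − 4·133 = 1636.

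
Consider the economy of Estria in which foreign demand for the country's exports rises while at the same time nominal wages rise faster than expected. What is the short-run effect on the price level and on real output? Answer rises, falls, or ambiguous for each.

The first event is a positive demand shock: AD shifts right, which by itself pushes P up and Y up.
The second is an adverse supply shock: SRAS shifts left, which by itself pushes P up and Y down.
Both shocks push P up, so P rises. The two shocks push Y in opposite directions, so the effect on Y is ambiguous.

Price level: rises; output: ambiguous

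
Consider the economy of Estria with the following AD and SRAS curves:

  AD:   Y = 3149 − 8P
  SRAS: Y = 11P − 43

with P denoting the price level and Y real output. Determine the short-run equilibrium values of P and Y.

Set AD = SRAS: 3149 − 8P = 11P − 43, so 3192 = 19P and P = 168.
Then Y = 3149 − 8·168 = 1805.

P = 168, Y = 1805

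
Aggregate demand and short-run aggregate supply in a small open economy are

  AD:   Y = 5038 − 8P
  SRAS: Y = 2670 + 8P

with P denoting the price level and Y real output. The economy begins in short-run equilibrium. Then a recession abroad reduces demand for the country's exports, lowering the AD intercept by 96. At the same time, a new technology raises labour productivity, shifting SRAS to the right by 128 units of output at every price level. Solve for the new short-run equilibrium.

After both shocks: AD is Y = 4942 − 8P and SRAS is Y = 2798 + 8P.
Setting them equal: 2144 = 16P, so P = 134.
Y = 4942 − 8·134 = 3870.

P = 134, Y = 3870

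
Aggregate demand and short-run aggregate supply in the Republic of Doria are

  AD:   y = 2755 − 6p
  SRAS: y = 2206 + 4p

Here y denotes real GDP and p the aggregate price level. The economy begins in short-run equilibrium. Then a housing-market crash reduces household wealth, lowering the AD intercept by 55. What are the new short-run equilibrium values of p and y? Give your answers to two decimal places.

This is a negative demand shock: AD shifts left.
New AD: y = 2700 − 6p.
Set AD = SRAS: 2700 − 6p = 2206 + 4p, so 494 = 10p and p = 49.40.
Substituting into AD, y = 2403.60.

p = 49.40, y = 2403.60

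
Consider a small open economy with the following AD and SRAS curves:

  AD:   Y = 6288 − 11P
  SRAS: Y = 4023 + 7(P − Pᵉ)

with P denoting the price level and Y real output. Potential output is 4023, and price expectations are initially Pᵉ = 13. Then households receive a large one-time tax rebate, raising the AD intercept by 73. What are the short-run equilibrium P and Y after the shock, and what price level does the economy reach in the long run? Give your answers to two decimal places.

AD shifts right: new AD is Y = 6361 − 11P. With Pᵉ = 13, SRAS is Y = 3932 + 7P.
Short run: 6361 − 11P = 3932 + 7P gives 2429 = 18P, so P = 134.94 and Y = 6361 − 11P = 4876.61.
Y = 4876.61 is above potential 4023; expectations adjust and SRAS shifts left until Y = 4023.
Long run: on the new AD curve, 4023 = 6361 − 11P gives P = 212.55.

Short run: P = 134.94, Y = 4876.61. Long run: P = 212.55.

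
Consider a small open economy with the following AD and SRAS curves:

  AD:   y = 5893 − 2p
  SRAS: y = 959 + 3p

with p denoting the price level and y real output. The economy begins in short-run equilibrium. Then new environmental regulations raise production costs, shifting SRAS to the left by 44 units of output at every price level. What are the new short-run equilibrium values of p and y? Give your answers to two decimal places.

p = 995.60, y = 3901.80

This is a negative supply shock: SRAS shifts left.
New SRAS: y = 915 + 3p.
Set AD = SRAS: 5893 − 2p = 915 + 3p, so 4978 = 5p and p = 995.60.
Substituting into AD, y = 3901.80.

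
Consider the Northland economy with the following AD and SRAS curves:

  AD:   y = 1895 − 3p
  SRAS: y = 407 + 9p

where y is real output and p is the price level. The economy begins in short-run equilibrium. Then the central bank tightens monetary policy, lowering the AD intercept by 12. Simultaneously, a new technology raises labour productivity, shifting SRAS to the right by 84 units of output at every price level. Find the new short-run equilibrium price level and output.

After both shocks: AD is y = 1883 − 3p and SRAS is y = 491 + 9p.
Setting them equal: 1392 = 12p, so p = 116.
y = 1883 − 3·116 = 1535.

p = 116, y = 1535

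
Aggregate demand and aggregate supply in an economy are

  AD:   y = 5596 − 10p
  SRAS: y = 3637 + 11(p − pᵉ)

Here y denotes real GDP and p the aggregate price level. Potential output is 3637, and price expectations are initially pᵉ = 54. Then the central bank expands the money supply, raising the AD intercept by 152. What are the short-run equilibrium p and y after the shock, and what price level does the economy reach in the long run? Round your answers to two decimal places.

AD shifts right: new AD is y = 5748 − 10p. With pᵉ = 54, SRAS is y = 3043 + 11p.
Short run: 5748 − 10p = 3043 + 11p gives 2705 = 21p, so p = 128.81 and y = 5748 − 10p = 4459.90.
y = 4459.90 is above potential 3637; expectations adjust and SRAS shifts left until y = 3637.
Long run: on the new AD curve, 3637 = 5748 − 10p gives p = 211.10.

Short run: p = 128.81, y = 4459.90. Long run: p = 211.10.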